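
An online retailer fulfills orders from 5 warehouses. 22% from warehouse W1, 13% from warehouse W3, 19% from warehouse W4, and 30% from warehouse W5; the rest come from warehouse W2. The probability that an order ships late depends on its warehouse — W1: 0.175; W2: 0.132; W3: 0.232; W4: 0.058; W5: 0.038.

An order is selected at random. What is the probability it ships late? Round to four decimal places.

P(L) ≈ 0.1122

P(W2) = 1 − (0.22 + 0.13 + 0.19 + 0.3) = 0.16.
Using total probability over the partition,
P(L) = P(L|W1)·P(W1) + P(L|W2)·P(W2) + P(L|W3)·P(W3) + P(L|W4)·P(W4) + P(L|W5)·P(W5)
      = 0.175·0.22 + 0.132·0.16 + 0.232·0.13 + 0.058·0.19 + 0.038·0.3
      = 0.0385 + 0.02112 + 0.03016 + 0.01102 + 0.0114 = 0.1122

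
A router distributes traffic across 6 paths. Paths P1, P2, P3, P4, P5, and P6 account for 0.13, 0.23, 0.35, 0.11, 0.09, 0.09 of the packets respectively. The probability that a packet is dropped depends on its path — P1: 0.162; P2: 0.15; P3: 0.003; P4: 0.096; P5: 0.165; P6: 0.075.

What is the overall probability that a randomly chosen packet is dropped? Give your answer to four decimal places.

P(L) = P(L|P1)·P(P1) + P(L|P2)·P(P2) + P(L|P3)·P(P3) + P(L|P4)·P(P4) + P(L|P5)·P(P5) + P(L|P6)·P(P6)
      = 0.162·0.13 + 0.15·0.23 + 0.003·0.35 + 0.096·0.11 + 0.165·0.09 + 0.075·0.09
      = 0.02106 + 0.0345 + 0.00105 + 0.01056 + 0.01485 + 0.00675 = 0.08877

0.0888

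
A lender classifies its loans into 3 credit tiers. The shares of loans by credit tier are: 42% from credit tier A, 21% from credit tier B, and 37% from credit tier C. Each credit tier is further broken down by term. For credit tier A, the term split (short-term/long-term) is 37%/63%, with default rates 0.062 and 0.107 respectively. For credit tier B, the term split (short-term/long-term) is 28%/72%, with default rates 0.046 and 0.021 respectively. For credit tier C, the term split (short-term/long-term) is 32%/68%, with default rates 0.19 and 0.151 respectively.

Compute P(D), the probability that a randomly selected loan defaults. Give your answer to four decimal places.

P(D|A) = 0.37·0.062 + 0.63·0.107 = 0.02294 + 0.06741 = 0.09035
P(D|B) = 0.28·0.046 + 0.72·0.021 = 0.01288 + 0.01512 = 0.028
P(D|C) = 0.32·0.19 + 0.68·0.151 = 0.0608 + 0.10268 = 0.16348
By total probability over the outer partition,
P(D) = 0.42·0.09035 + 0.21·0.028 + 0.37·0.16348
      = 0.037947 + 0.00588 + 0.0604876 = 0.1043146

0.1043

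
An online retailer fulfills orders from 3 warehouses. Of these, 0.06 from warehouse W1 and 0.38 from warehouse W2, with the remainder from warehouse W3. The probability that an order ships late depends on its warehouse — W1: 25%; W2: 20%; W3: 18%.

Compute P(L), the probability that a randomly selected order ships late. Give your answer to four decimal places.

P(W3) = 1 − (0.06 + 0.38) = 0.56.
By the law of total probability,
P(L) = P(L|W1)·P(W1) + P(L|W2)·P(W2) + P(L|W3)·P(W3)
      = 0.25·0.06 + 0.2·0.38 + 0.18·0.56
      = 0.015 + 0.076 + 0.1008 = 0.1918

0.1918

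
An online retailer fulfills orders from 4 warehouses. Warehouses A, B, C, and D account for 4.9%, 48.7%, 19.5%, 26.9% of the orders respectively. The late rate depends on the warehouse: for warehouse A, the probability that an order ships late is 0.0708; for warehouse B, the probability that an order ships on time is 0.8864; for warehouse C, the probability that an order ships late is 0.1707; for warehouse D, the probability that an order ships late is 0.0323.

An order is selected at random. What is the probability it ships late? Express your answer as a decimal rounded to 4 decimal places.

P(L|B) = 1 − 0.8864 = 0.1136.
P(L) = P(L|A)·P(A) + P(L|B)·P(B) + P(L|C)·P(C) + P(L|D)·P(D)
      = 0.0708·0.049 + 0.1136·0.487 + 0.1707·0.195 + 0.0323·0.269
      = 0.0034692 + 0.0553232 + 0.0332865 + 0.0086887 = 0.1007676

P(L) ≈ 0.1008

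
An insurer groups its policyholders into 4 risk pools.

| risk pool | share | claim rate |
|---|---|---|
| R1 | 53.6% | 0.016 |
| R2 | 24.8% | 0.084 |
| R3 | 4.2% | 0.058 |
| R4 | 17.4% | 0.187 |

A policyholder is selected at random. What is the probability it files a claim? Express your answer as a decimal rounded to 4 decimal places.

0.0644

Summing over the partition,
P(C) = P(C|R1)·P(R1) + P(C|R2)·P(R2) + P(C|R3)·P(R3) + P(C|R4)·P(R4)
      = 0.016·0.536 + 0.084·0.248 + 0.058·0.042 + 0.187·0.174
      = 0.008576 + 0.020832 + 0.002436 + 0.032538 = 0.064382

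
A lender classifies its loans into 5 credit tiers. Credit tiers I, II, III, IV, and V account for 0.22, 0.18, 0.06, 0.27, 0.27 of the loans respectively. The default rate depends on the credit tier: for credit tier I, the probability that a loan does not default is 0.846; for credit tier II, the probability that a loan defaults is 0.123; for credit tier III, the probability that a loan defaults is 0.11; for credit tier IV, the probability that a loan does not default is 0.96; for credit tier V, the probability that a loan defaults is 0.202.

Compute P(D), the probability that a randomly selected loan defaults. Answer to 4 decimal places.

P(D|I) = 1 − 0.846 = 0.154.
P(D|IV) = 1 − 0.96 = 0.04.
P(D) = P(D|I)·P(I) + P(D|II)·P(II) + P(D|III)·P(III) + P(D|IV)·P(IV) + P(D|V)·P(V)
      = 0.154·0.22 + 0.123·0.18 + 0.11·0.06 + 0.04·0.27 + 0.202·0.27
      = 0.03388 + 0.02214 + 0.0066 + 0.0108 + 0.05454 = 0.12796

P(D) ≈ 0.1280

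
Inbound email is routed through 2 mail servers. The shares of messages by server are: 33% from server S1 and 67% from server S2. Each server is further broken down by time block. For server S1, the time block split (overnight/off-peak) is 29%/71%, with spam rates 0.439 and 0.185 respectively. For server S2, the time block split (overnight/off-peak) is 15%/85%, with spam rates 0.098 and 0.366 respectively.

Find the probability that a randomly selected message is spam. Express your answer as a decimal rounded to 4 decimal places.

P(S) ≈ 0.3036

P(S|S1) = 0.29·0.439 + 0.71·0.185 = 0.12731 + 0.13135 = 0.25866
P(S|S2) = 0.15·0.098 + 0.85·0.366 = 0.0147 + 0.3111 = 0.3258
Then overall,
P(S) = 0.33·0.25866 + 0.67·0.3258
      = 0.0853578 + 0.218286 = 0.3036438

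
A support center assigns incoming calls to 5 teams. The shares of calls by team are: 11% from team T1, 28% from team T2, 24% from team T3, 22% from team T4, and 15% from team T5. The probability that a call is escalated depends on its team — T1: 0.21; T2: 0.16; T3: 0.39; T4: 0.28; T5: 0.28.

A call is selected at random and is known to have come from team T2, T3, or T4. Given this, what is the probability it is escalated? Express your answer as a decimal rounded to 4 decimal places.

Let S = {T2, T3, T4}.
P(S) = 0.28 + 0.24 + 0.22 = 0.74.
P(E ∩ S) = 0.16·0.28 + 0.39·0.24 + 0.28·0.22 = 0.0448 + 0.0936 + 0.0616 = 0.2.
P(E | S) = 0.2 / 0.74 = 0.270270…

P(E|S) ≈ 0.2703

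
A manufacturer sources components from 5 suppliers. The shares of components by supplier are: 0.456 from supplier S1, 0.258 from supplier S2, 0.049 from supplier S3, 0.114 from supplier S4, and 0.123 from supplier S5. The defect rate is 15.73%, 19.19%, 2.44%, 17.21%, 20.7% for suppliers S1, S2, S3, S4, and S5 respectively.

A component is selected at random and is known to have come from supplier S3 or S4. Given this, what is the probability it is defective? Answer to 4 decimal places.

Let S = {S3, S4}.
P(S) = 0.049 + 0.114 = 0.163.
P(D ∩ S) = 0.0244·0.049 + 0.1721·0.114 = 0.0011956 + 0.0196194 = 0.020815.
P(D | S) = 0.020815 / 0.163 = 0.127699…

P(D|S) ≈ 0.1277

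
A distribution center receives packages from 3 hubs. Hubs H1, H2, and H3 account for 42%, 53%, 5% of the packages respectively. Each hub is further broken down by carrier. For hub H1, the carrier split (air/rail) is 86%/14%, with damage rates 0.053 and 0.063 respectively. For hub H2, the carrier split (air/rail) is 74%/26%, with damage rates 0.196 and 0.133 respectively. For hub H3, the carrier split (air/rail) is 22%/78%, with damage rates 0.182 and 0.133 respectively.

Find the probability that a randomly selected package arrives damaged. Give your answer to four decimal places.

P(D|H1) = 0.86·0.053 + 0.14·0.063 = 0.04558 + 0.00882 = 0.0544
P(D|H2) = 0.74·0.196 + 0.26·0.133 = 0.14504 + 0.03458 = 0.17962
P(D|H3) = 0.22·0.182 + 0.78·0.133 = 0.04004 + 0.10374 = 0.14378
By total probability over the outer partition,
P(D) = 0.42·0.0544 + 0.53·0.17962 + 0.05·0.14378
      = 0.022848 + 0.0951986 + 0.007189 = 0.1252356

P(D) ≈ 0.1252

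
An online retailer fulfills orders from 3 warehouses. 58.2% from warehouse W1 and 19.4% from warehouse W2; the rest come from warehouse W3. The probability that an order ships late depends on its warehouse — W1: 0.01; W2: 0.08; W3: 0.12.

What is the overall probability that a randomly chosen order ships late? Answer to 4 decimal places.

P(L) ≈ 0.0482

P(W3) = 1 − (0.582 + 0.194) = 0.224.
By the law of total probability,
P(L) = P(L|W1)·P(W1) + P(L|W2)·P(W2) + P(L|W3)·P(W3)
      = 0.01·0.582 + 0.08·0.194 + 0.12·0.224
      = 0.00582 + 0.01552 + 0.02688 = 0.04822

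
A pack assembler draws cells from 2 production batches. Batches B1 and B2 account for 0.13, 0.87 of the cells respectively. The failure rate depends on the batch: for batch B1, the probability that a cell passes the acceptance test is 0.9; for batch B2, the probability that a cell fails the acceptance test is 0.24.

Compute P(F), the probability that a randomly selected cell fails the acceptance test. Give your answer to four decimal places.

P(F|B1) = 1 − 0.9 = 0.1.
Using total probability over the partition,
P(F) = P(F|B1)·P(B1) + P(F|B2)·P(B2)
      = 0.1·0.13 + 0.24·0.87
      = 0.013 + 0.2088 = 0.2218

P(F) ≈ 0.2218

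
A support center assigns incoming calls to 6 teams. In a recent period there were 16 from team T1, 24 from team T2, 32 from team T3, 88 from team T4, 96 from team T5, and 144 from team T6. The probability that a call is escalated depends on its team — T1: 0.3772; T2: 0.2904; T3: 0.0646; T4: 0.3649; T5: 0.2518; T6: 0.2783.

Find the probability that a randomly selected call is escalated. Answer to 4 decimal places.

Total: 16 + 24 + 32 + 88 + 96 + 144 = 400.
P(T1) = 16/400 = 0.04. P(T2) = 24/400 = 0.06. P(T3) = 32/400 = 0.08. P(T4) = 88/400 = 0.22. P(T5) = 96/400 = 0.24. P(T6) = 144/400 = 0.36.
P(E) = P(E|T1)·P(T1) + P(E|T2)·P(T2) + P(E|T3)·P(T3) + P(E|T4)·P(T4) + P(E|T5)·P(T5) + P(E|T6)·P(T6)
      = 0.3772·0.04 + 0.2904·0.06 + 0.0646·0.08 + 0.3649·0.22 + 0.2518·0.24 + 0.2783·0.36
      = 0.015088 + 0.017424 + 0.005168 + 0.080278 + 0.060432 + 0.100188 = 0.278578

P(E) ≈ 0.2786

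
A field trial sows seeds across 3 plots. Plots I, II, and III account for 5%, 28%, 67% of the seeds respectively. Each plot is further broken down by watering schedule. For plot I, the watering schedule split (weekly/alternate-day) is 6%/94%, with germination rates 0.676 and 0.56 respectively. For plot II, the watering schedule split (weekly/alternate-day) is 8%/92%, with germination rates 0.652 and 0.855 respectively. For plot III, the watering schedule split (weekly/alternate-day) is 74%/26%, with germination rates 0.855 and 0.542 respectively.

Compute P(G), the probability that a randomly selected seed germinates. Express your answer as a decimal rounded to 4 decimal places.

0.7815

P(G|I) = 0.06·0.676 + 0.94·0.56 = 0.04056 + 0.5264 = 0.56696
P(G|II) = 0.08·0.652 + 0.92·0.855 = 0.05216 + 0.7866 = 0.83876
P(G|III) = 0.74·0.855 + 0.26·0.542 = 0.6327 + 0.14092 = 0.77362
Then overall,
P(G) = 0.05·0.56696 + 0.28·0.83876 + 0.67·0.77362
      = 0.028348 + 0.2348528 + 0.5183254 = 0.7815262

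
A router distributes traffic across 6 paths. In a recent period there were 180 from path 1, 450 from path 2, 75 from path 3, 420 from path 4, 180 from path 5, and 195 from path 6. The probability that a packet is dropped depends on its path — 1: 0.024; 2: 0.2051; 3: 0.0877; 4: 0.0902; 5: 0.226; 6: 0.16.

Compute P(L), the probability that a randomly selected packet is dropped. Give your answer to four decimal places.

0.1420

Total: 180 + 450 + 75 + 420 + 180 + 195 = 1500.
P(1) = 180/1500 = 0.12. P(2) = 450/1500 = 0.3. P(3) = 75/1500 = 0.05. P(4) = 420/1500 = 0.28. P(5) = 180/1500 = 0.12. P(6) = 195/1500 = 0.13.
Summing over the partition,
P(L) = P(L|1)·P(1) + P(L|2)·P(2) + P(L|3)·P(3) + P(L|4)·P(4) + P(L|5)·P(5) + P(L|6)·P(6)
      = 0.024·0.12 + 0.2051·0.3 + 0.0877·0.05 + 0.0902·0.28 + 0.226·0.12 + 0.16·0.13
      = 0.00288 + 0.06153 + 0.004385 + 0.025256 + 0.02712 + 0.0208 = 0.141971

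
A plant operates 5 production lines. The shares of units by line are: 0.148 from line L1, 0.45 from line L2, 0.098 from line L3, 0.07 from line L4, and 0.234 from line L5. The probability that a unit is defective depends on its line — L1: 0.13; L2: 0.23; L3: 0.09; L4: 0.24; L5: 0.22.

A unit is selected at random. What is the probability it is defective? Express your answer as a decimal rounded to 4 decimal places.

Using total probability over the partition,
P(D) = P(D|L1)·P(L1) + P(D|L2)·P(L2) + P(D|L3)·P(L3) + P(D|L4)·P(L4) + P(D|L5)·P(L5)
      = 0.13·0.148 + 0.23·0.45 + 0.09·0.098 + 0.24·0.07 + 0.22·0.234
      = 0.01924 + 0.1035 + 0.00882 + 0.0168 + 0.05148 = 0.19984

0.1998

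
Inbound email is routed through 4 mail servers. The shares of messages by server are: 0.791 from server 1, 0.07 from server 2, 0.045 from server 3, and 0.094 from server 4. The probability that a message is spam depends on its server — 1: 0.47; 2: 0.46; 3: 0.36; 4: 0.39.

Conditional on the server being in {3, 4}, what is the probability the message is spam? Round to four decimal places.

0.3803

Let J = {3, 4}.
P(J) = 0.045 + 0.094 = 0.139.
P(S ∩ J) = 0.36·0.045 + 0.39·0.094 = 0.0162 + 0.03666 = 0.05286.
P(S | J) = 0.05286 / 0.139 = 0.380288…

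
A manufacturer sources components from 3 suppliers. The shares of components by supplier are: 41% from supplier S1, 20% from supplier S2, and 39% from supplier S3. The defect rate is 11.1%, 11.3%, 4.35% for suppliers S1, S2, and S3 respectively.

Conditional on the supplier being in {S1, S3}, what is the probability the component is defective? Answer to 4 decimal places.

0.0781

Let S = {S1, S3}.
P(S) = 0.41 + 0.39 = 0.8.
P(D ∩ S) = 0.111·0.41 + 0.0435·0.39 = 0.04551 + 0.016965 = 0.062475.
P(D | S) = 0.062475 / 0.8 = 0.078094…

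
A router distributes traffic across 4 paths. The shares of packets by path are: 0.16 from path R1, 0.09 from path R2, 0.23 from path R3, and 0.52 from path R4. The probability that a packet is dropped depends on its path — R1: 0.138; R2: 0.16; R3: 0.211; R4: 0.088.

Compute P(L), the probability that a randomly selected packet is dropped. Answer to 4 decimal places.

0.1308

P(L) = P(L|R1)·P(R1) + P(L|R2)·P(R2) + P(L|R3)·P(R3) + P(L|R4)·P(R4)
      = 0.138·0.16 + 0.16·0.09 + 0.211·0.23 + 0.088·0.52
      = 0.02208 + 0.0144 + 0.04853 + 0.04576 = 0.13077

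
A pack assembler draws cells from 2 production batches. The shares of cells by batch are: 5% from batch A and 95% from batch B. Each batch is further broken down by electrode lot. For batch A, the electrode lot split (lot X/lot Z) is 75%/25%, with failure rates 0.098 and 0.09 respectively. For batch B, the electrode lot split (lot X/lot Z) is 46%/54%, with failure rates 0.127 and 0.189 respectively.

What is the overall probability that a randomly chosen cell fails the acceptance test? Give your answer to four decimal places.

0.1573

P(F|A) = 0.75·0.098 + 0.25·0.09 = 0.0735 + 0.0225 = 0.096
P(F|B) = 0.46·0.127 + 0.54·0.189 = 0.05842 + 0.10206 = 0.16048
By total probability over the outer partition,
P(F) = 0.05·0.096 + 0.95·0.16048
      = 0.0048 + 0.152456 = 0.157256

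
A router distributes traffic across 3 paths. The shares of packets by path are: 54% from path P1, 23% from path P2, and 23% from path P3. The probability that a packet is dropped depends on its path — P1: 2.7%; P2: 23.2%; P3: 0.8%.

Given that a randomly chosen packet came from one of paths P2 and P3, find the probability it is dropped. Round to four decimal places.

P(L|S) ≈ 0.1200

Let S = {P2, P3}.
P(S) = 0.23 + 0.23 = 0.46.
P(L ∩ S) = 0.232·0.23 + 0.008·0.23 = 0.05336 + 0.00184 = 0.0552.
P(L | S) = 0.0552 / 0.46 = 0.120000…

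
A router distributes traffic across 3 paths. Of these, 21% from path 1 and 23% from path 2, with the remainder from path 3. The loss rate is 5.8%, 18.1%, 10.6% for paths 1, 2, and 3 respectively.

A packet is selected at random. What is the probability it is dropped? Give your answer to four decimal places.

P(3) = 1 − (0.21 + 0.23) = 0.56.
P(L) = P(L|1)·P(1) + P(L|2)·P(2) + P(L|3)·P(3)
      = 0.058·0.21 + 0.181·0.23 + 0.106·0.56
      = 0.01218 + 0.04163 + 0.05936 = 0.11317

0.1132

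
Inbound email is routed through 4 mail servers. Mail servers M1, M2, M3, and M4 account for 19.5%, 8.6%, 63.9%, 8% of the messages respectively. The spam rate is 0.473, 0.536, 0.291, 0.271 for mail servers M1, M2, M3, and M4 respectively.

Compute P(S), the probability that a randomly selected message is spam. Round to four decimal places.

0.3460

P(S) = P(S|M1)·P(M1) + P(S|M2)·P(M2) + P(S|M3)·P(M3) + P(S|M4)·P(M4)
      = 0.473·0.195 + 0.536·0.086 + 0.291·0.639 + 0.271·0.08
      = 0.092235 + 0.046096 + 0.185949 + 0.02168 = 0.34596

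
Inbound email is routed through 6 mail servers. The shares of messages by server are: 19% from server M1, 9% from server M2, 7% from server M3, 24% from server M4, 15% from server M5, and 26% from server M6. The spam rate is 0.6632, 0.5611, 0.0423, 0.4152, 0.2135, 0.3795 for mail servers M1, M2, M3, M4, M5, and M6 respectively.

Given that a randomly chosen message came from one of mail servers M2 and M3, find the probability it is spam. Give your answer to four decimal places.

P(S|J) ≈ 0.3341

Let J = {M2, M3}.
P(J) = 0.09 + 0.07 = 0.16.
P(S ∩ J) = 0.5611·0.09 + 0.0423·0.07 = 0.050499 + 0.002961 = 0.05346.
P(S | J) = 0.05346 / 0.16 = 0.334125…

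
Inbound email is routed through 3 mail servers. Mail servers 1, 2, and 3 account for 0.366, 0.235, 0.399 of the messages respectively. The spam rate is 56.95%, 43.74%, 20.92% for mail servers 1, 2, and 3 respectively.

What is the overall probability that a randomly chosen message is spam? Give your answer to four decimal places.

P(S) ≈ 0.3947

P(S) = P(S|1)·P(1) + P(S|2)·P(2) + P(S|3)·P(3)
      = 0.5695·0.366 + 0.4374·0.235 + 0.2092·0.399
      = 0.208437 + 0.102789 + 0.0834708 = 0.3946968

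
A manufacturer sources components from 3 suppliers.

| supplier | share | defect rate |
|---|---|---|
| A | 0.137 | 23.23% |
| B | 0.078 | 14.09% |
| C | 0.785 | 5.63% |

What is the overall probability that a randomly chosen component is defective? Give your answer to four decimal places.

P(D) ≈ 0.0870

By the law of total probability,
P(D) = P(D|A)·P(A) + P(D|B)·P(B) + P(D|C)·P(C)
      = 0.2323·0.137 + 0.1409·0.078 + 0.0563·0.785
      = 0.0318251 + 0.0109902 + 0.0441955 = 0.0870108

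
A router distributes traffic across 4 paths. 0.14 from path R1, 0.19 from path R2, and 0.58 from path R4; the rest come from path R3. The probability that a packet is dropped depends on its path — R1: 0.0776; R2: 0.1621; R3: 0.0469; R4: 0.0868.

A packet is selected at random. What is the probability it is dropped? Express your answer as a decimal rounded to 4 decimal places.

P(L) ≈ 0.0962

P(R3) = 1 − (0.14 + 0.19 + 0.58) = 0.09.
Summing over the partition,
P(L) = P(L|R1)·P(R1) + P(L|R2)·P(R2) + P(L|R3)·P(R3) + P(L|R4)·P(R4)
      = 0.0776·0.14 + 0.1621·0.19 + 0.0469·0.09 + 0.0868·0.58
      = 0.010864 + 0.030799 + 0.004221 + 0.050344 = 0.096228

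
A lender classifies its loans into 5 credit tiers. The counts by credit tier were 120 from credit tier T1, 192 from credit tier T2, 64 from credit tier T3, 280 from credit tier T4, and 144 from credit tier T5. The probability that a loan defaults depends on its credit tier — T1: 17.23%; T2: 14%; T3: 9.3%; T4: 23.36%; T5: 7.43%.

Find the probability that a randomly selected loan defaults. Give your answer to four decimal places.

Total: 120 + 192 + 64 + 280 + 144 = 800.
P(T1) = 120/800 = 0.15. P(T2) = 192/800 = 0.24. P(T3) = 64/800 = 0.08. P(T4) = 280/800 = 0.35. P(T5) = 144/800 = 0.18.
Using total probability over the partition,
P(D) = P(D|T1)·P(T1) + P(D|T2)·P(T2) + P(D|T3)·P(T3) + P(D|T4)·P(T4) + P(D|T5)·P(T5)
      = 0.1723·0.15 + 0.14·0.24 + 0.093·0.08 + 0.2336·0.35 + 0.0743·0.18
      = 0.025845 + 0.0336 + 0.00744 + 0.08176 + 0.013374 = 0.162019

0.1620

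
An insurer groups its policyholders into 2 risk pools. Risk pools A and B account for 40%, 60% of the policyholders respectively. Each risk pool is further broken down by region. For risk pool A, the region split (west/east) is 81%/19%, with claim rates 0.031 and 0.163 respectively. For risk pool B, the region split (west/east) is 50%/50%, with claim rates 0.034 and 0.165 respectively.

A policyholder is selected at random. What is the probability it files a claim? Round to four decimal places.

P(C) ≈ 0.0821

P(C|A) = 0.81·0.031 + 0.19·0.163 = 0.02511 + 0.03097 = 0.05608
P(C|B) = 0.5·0.034 + 0.5·0.165 = 0.017 + 0.0825 = 0.0995
Then overall,
P(C) = 0.4·0.05608 + 0.6·0.0995
      = 0.022432 + 0.0597 = 0.082132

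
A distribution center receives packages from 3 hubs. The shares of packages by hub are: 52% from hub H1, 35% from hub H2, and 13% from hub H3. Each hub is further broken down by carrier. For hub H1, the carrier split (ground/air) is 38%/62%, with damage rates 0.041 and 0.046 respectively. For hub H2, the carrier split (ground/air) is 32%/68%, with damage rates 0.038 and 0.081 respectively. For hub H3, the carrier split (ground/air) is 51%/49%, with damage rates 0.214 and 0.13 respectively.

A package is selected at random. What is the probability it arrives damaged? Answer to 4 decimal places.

P(D) ≈ 0.0689

P(D|H1) = 0.38·0.041 + 0.62·0.046 = 0.01558 + 0.02852 = 0.0441
P(D|H2) = 0.32·0.038 + 0.68·0.081 = 0.01216 + 0.05508 = 0.06724
P(D|H3) = 0.51·0.214 + 0.49·0.13 = 0.10914 + 0.0637 = 0.17284
Then overall,
P(D) = 0.52·0.0441 + 0.35·0.06724 + 0.13·0.17284
      = 0.022932 + 0.023534 + 0.0224692 = 0.0689352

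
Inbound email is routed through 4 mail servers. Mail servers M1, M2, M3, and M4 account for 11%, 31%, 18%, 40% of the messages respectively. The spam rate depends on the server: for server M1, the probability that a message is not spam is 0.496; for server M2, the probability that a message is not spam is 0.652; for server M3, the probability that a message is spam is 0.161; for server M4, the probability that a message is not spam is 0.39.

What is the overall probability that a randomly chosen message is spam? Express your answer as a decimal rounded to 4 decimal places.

0.4363

P(S|M1) = 1 − 0.496 = 0.504.
P(S|M2) = 1 − 0.652 = 0.348.
P(S|M4) = 1 − 0.39 = 0.61.
P(S) = P(S|M1)·P(M1) + P(S|M2)·P(M2) + P(S|M3)·P(M3) + P(S|M4)·P(M4)
      = 0.504·0.11 + 0.348·0.31 + 0.161·0.18 + 0.61·0.4
      = 0.05544 + 0.10788 + 0.02898 + 0.244 = 0.4363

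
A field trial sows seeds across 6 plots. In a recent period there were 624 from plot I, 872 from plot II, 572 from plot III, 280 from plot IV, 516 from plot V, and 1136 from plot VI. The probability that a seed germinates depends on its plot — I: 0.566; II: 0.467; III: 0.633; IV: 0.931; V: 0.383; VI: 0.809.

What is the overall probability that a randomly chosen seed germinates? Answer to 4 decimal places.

Total: 624 + 872 + 572 + 280 + 516 + 1136 = 4000.
P(I) = 624/4000 = 0.156. P(II) = 872/4000 = 0.218. P(III) = 572/4000 = 0.143. P(IV) = 280/4000 = 0.07. P(V) = 516/4000 = 0.129. P(VI) = 1136/4000 = 0.284.
P(G) = P(G|I)·P(I) + P(G|II)·P(II) + P(G|III)·P(III) + P(G|IV)·P(IV) + P(G|V)·P(V) + P(G|VI)·P(VI)
      = 0.566·0.156 + 0.467·0.218 + 0.633·0.143 + 0.931·0.07 + 0.383·0.129 + 0.809·0.284
      = 0.088296 + 0.101806 + 0.090519 + 0.06517 + 0.049407 + 0.229756 = 0.624954

0.6250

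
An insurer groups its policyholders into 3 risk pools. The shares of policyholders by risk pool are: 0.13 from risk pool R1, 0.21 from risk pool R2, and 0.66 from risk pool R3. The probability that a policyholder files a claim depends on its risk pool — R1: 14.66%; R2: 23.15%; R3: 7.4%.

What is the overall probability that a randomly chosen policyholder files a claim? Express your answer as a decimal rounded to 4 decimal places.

P(C) ≈ 0.1165

P(C) = P(C|R1)·P(R1) + P(C|R2)·P(R2) + P(C|R3)·P(R3)
      = 0.1466·0.13 + 0.2315·0.21 + 0.074·0.66
      = 0.019058 + 0.048615 + 0.04884 = 0.116513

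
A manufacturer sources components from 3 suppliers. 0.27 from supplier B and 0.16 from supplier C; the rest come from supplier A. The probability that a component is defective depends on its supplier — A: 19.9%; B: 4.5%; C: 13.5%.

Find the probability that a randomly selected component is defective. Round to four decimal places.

P(A) = 1 − (0.27 + 0.16) = 0.57.
Summing over the partition,
P(D) = P(D|A)·P(A) + P(D|B)·P(B) + P(D|C)·P(C)
      = 0.199·0.57 + 0.045·0.27 + 0.135·0.16
      = 0.11343 + 0.01215 + 0.0216 = 0.14718

0.1472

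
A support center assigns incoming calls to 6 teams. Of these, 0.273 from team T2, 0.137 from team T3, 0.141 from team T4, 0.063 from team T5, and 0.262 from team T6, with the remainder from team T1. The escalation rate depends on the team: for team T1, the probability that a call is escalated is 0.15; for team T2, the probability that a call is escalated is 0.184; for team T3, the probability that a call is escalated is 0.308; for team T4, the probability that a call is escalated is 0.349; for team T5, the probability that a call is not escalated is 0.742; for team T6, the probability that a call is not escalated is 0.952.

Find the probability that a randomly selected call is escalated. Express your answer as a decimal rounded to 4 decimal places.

P(T1) = 1 − (0.273 + 0.137 + 0.141 + 0.063 + 0.262) = 0.124.
P(E|T5) = 1 − 0.742 = 0.258.
P(E|T6) = 1 − 0.952 = 0.048.
By the law of total probability,
P(E) = P(E|T1)·P(T1) + P(E|T2)·P(T2) + P(E|T3)·P(T3) + P(E|T4)·P(T4) + P(E|T5)·P(T5) + P(E|T6)·P(T6)
      = 0.15·0.124 + 0.184·0.273 + 0.308·0.137 + 0.349·0.141 + 0.258·0.063 + 0.048·0.262
      = 0.0186 + 0.050232 + 0.042196 + 0.049209 + 0.016254 + 0.012576 = 0.189067

P(E) ≈ 0.1891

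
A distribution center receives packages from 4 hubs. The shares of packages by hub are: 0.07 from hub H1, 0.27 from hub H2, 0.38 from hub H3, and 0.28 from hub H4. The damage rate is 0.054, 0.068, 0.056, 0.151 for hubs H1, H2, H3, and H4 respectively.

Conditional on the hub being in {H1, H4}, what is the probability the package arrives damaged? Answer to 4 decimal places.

Let S = {H1, H4}.
P(S) = 0.07 + 0.28 = 0.35.
P(D ∩ S) = 0.054·0.07 + 0.151·0.28 = 0.00378 + 0.04228 = 0.04606.
P(D | S) = 0.04606 / 0.35 = 0.131600…

P(D|S) ≈ 0.1316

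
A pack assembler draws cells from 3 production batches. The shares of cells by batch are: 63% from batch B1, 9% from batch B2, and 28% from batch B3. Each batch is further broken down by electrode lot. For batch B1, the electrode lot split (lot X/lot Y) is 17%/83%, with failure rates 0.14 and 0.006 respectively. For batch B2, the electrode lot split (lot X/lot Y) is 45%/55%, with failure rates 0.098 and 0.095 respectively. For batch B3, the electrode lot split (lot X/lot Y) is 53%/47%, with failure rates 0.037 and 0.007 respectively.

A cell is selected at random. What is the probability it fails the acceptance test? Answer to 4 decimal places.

0.0332

P(F|B1) = 0.17·0.14 + 0.83·0.006 = 0.0238 + 0.00498 = 0.02878
P(F|B2) = 0.45·0.098 + 0.55·0.095 = 0.0441 + 0.05225 = 0.09635
P(F|B3) = 0.53·0.037 + 0.47·0.007 = 0.01961 + 0.00329 = 0.0229
Then overall,
P(F) = 0.63·0.02878 + 0.09·0.09635 + 0.28·0.0229
      = 0.0181314 + 0.0086715 + 0.006412 = 0.0332149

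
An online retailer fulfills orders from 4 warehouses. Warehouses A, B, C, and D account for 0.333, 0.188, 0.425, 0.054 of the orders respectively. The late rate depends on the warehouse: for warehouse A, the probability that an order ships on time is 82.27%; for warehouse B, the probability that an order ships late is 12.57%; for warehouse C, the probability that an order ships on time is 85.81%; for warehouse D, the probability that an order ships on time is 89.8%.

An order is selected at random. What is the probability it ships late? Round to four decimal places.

P(L) ≈ 0.1485

P(L|A) = 1 − 0.8227 = 0.1773.
P(L|C) = 1 − 0.8581 = 0.1419.
P(L|D) = 1 − 0.898 = 0.102.
P(L) = P(L|A)·P(A) + P(L|B)·P(B) + P(L|C)·P(C) + P(L|D)·P(D)
      = 0.1773·0.333 + 0.1257·0.188 + 0.1419·0.425 + 0.102·0.054
      = 0.0590409 + 0.0236316 + 0.0603075 + 0.005508 = 0.148488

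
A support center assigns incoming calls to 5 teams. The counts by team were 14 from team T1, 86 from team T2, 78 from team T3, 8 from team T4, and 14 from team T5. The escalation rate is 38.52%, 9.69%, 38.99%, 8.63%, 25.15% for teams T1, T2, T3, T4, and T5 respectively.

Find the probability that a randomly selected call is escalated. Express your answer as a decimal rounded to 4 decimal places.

Total: 14 + 86 + 78 + 8 + 14 = 200.
P(T1) = 14/200 = 0.07. P(T2) = 86/200 = 0.43. P(T3) = 78/200 = 0.39. P(T4) = 8/200 = 0.04. P(T5) = 14/200 = 0.07.
Summing over the partition,
P(E) = P(E|T1)·P(T1) + P(E|T2)·P(T2) + P(E|T3)·P(T3) + P(E|T4)·P(T4) + P(E|T5)·P(T5)
      = 0.3852·0.07 + 0.0969·0.43 + 0.3899·0.39 + 0.0863·0.04 + 0.2515·0.07
      = 0.026964 + 0.041667 + 0.152061 + 0.003452 + 0.017605 = 0.241749

P(E) ≈ 0.2417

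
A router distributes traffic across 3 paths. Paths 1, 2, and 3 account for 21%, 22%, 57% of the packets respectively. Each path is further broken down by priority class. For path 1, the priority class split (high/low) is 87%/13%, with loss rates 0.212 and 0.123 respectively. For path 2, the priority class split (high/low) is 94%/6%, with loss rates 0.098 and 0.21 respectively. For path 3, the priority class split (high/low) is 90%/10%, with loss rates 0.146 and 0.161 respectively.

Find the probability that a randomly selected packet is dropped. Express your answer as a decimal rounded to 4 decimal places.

P(L|1) = 0.87·0.212 + 0.13·0.123 = 0.18444 + 0.01599 = 0.20043
P(L|2) = 0.94·0.098 + 0.06·0.21 = 0.09212 + 0.0126 = 0.10472
P(L|3) = 0.9·0.146 + 0.1·0.161 = 0.1314 + 0.0161 = 0.1475
By total probability over the outer partition,
P(L) = 0.21·0.20043 + 0.22·0.10472 + 0.57·0.1475
      = 0.0420903 + 0.0230384 + 0.084075 = 0.1492037

P(L) ≈ 0.1492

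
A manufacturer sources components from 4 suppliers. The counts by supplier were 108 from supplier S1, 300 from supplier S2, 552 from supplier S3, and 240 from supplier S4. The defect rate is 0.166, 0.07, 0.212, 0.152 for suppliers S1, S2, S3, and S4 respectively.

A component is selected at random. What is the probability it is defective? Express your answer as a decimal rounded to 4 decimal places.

Total: 108 + 300 + 552 + 240 = 1200.
P(S1) = 108/1200 = 0.09. P(S2) = 300/1200 = 0.25. P(S3) = 552/1200 = 0.46. P(S4) = 240/1200 = 0.2.
P(D) = P(D|S1)·P(S1) + P(D|S2)·P(S2) + P(D|S3)·P(S3) + P(D|S4)·P(S4)
      = 0.166·0.09 + 0.07·0.25 + 0.212·0.46 + 0.152·0.2
      = 0.01494 + 0.0175 + 0.09752 + 0.0304 = 0.16036

P(D) ≈ 0.1604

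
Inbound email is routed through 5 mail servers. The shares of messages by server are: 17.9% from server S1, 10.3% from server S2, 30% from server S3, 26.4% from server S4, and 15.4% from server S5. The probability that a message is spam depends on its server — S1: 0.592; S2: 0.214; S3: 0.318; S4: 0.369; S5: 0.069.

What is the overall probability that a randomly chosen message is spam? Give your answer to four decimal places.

P(S) = P(S|S1)·P(S1) + P(S|S2)·P(S2) + P(S|S3)·P(S3) + P(S|S4)·P(S4) + P(S|S5)·P(S5)
      = 0.592·0.179 + 0.214·0.103 + 0.318·0.3 + 0.369·0.264 + 0.069·0.154
      = 0.105968 + 0.022042 + 0.0954 + 0.097416 + 0.010626 = 0.331452

0.3315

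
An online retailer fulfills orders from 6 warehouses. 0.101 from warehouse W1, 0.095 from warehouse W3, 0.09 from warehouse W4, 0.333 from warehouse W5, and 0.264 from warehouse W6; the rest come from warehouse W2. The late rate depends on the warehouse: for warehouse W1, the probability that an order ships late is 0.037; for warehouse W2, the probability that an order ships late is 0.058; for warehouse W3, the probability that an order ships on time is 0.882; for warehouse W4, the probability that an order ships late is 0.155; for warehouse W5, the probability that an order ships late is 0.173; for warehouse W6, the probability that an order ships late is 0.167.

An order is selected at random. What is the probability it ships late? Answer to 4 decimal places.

P(W2) = 1 − (0.101 + 0.095 + 0.09 + 0.333 + 0.264) = 0.117.
P(L|W3) = 1 − 0.882 = 0.118.
Summing over the partition,
P(L) = P(L|W1)·P(W1) + P(L|W2)·P(W2) + P(L|W3)·P(W3) + P(L|W4)·P(W4) + P(L|W5)·P(W5) + P(L|W6)·P(W6)
      = 0.037·0.101 + 0.058·0.117 + 0.118·0.095 + 0.155·0.09 + 0.173·0.333 + 0.167·0.264
      = 0.003737 + 0.006786 + 0.01121 + 0.01395 + 0.057609 + 0.044088 = 0.13738

0.1374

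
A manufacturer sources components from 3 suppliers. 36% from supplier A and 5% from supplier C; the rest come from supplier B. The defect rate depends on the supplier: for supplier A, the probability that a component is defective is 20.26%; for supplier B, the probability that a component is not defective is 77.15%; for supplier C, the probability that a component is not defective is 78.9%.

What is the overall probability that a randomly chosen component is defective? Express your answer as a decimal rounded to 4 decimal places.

P(B) = 1 − (0.36 + 0.05) = 0.59.
P(D|B) = 1 − 0.7715 = 0.2285.
P(D|C) = 1 − 0.789 = 0.211.
Using total probability over the partition,
P(D) = P(D|A)·P(A) + P(D|B)·P(B) + P(D|C)·P(C)
      = 0.2026·0.36 + 0.2285·0.59 + 0.211·0.05
      = 0.072936 + 0.134815 + 0.01055 = 0.218301

P(D) ≈ 0.2183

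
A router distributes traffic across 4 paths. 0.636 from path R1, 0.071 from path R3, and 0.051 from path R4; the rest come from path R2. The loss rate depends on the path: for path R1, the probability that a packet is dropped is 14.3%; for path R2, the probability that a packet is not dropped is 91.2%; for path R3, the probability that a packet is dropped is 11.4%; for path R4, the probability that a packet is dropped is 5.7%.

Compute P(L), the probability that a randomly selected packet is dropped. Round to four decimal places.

0.1232

P(R2) = 1 − (0.636 + 0.071 + 0.051) = 0.242.
P(L|R2) = 1 − 0.912 = 0.088.
P(L) = P(L|R1)·P(R1) + P(L|R2)·P(R2) + P(L|R3)·P(R3) + P(L|R4)·P(R4)
      = 0.143·0.636 + 0.088·0.242 + 0.114·0.071 + 0.057·0.051
      = 0.090948 + 0.021296 + 0.008094 + 0.002907 = 0.123245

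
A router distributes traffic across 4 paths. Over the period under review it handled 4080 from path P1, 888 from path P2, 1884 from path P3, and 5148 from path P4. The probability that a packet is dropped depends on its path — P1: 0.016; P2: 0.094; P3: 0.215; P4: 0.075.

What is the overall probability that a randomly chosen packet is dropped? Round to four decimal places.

0.0783

Total: 4080 + 888 + 1884 + 5148 = 12000.
P(P1) = 4080/12000 = 0.34. P(P2) = 888/12000 = 0.074. P(P3) = 1884/12000 = 0.157. P(P4) = 5148/12000 = 0.429.
Summing over the partition,
P(L) = P(L|P1)·P(P1) + P(L|P2)·P(P2) + P(L|P3)·P(P3) + P(L|P4)·P(P4)
      = 0.016·0.34 + 0.094·0.074 + 0.215·0.157 + 0.075·0.429
      = 0.00544 + 0.006956 + 0.033755 + 0.032175 = 0.078326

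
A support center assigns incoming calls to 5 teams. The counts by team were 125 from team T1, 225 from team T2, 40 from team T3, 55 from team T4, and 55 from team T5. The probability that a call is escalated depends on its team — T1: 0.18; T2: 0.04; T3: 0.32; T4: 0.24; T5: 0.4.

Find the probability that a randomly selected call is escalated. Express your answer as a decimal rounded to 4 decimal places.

0.1590

Total: 125 + 225 + 40 + 55 + 55 = 500.
P(T1) = 125/500 = 0.25. P(T2) = 225/500 = 0.45. P(T3) = 40/500 = 0.08. P(T4) = 55/500 = 0.11. P(T5) = 55/500 = 0.11.
P(E) = P(E|T1)·P(T1) + P(E|T2)·P(T2) + P(E|T3)·P(T3) + P(E|T4)·P(T4) + P(E|T5)·P(T5)
      = 0.18·0.25 + 0.04·0.45 + 0.32·0.08 + 0.24·0.11 + 0.4·0.11
      = 0.045 + 0.018 + 0.0256 + 0.0264 + 0.044 = 0.159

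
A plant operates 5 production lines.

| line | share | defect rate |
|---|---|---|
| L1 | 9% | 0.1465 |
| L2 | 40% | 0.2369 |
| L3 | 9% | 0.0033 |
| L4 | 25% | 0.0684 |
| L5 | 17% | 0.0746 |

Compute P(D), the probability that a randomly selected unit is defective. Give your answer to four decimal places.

Summing over the partition,
P(D) = P(D|L1)·P(L1) + P(D|L2)·P(L2) + P(D|L3)·P(L3) + P(D|L4)·P(L4) + P(D|L5)·P(L5)
      = 0.1465·0.09 + 0.2369·0.4 + 0.0033·0.09 + 0.0684·0.25 + 0.0746·0.17
      = 0.013185 + 0.09476 + 0.000297 + 0.0171 + 0.012682 = 0.138024

P(D) ≈ 0.1380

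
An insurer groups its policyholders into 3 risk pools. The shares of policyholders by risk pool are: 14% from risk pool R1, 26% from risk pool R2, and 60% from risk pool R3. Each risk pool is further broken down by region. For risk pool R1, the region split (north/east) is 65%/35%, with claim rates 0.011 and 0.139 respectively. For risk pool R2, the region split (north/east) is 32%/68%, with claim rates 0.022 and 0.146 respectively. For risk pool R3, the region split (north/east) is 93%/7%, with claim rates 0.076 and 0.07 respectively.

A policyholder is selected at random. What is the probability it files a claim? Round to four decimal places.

P(C) ≈ 0.0808

P(C|R1) = 0.65·0.011 + 0.35·0.139 = 0.00715 + 0.04865 = 0.0558
P(C|R2) = 0.32·0.022 + 0.68·0.146 = 0.00704 + 0.09928 = 0.10632
P(C|R3) = 0.93·0.076 + 0.07·0.07 = 0.07068 + 0.0049 = 0.07558
Then overall,
P(C) = 0.14·0.0558 + 0.26·0.10632 + 0.6·0.07558
      = 0.007812 + 0.0276432 + 0.045348 = 0.0808032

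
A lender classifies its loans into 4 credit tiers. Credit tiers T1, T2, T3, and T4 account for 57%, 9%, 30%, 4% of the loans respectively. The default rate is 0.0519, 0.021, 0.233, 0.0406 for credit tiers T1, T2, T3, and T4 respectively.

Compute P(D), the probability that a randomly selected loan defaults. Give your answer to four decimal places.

By the law of total probability,
P(D) = P(D|T1)·P(T1) + P(D|T2)·P(T2) + P(D|T3)·P(T3) + P(D|T4)·P(T4)
      = 0.0519·0.57 + 0.021·0.09 + 0.233·0.3 + 0.0406·0.04
      = 0.029583 + 0.00189 + 0.0699 + 0.001624 = 0.102997

0.1030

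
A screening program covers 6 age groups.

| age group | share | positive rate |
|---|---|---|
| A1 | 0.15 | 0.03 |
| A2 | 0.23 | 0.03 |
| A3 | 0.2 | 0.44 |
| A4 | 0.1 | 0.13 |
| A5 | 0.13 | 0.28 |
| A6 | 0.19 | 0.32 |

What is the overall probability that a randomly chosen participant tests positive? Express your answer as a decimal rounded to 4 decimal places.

P(T) ≈ 0.2096

Using total probability over the partition,
P(T) = P(T|A1)·P(A1) + P(T|A2)·P(A2) + P(T|A3)·P(A3) + P(T|A4)·P(A4) + P(T|A5)·P(A5) + P(T|A6)·P(A6)
      = 0.03·0.15 + 0.03·0.23 + 0.44·0.2 + 0.13·0.1 + 0.28·0.13 + 0.32·0.19
      = 0.0045 + 0.0069 + 0.088 + 0.013 + 0.0364 + 0.0608 = 0.2096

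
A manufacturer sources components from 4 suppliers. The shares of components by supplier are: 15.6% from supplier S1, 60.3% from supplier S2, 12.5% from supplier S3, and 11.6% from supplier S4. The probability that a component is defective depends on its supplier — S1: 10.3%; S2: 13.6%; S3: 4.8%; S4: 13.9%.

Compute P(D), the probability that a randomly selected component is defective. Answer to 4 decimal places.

P(D) ≈ 0.1202

P(D) = P(D|S1)·P(S1) + P(D|S2)·P(S2) + P(D|S3)·P(S3) + P(D|S4)·P(S4)
      = 0.103·0.156 + 0.136·0.603 + 0.048·0.125 + 0.139·0.116
      = 0.016068 + 0.082008 + 0.006 + 0.016124 = 0.1202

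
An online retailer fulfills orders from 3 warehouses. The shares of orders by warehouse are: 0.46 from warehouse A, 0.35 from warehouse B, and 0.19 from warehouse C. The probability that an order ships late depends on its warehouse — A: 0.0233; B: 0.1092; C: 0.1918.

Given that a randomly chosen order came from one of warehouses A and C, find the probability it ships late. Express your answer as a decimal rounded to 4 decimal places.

Let S = {A, C}.
P(S) = 0.46 + 0.19 = 0.65.
P(L ∩ S) = 0.0233·0.46 + 0.1918·0.19 = 0.010718 + 0.036442 = 0.04716.
P(L | S) = 0.04716 / 0.65 = 0.072554…

P(L|S) ≈ 0.0726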